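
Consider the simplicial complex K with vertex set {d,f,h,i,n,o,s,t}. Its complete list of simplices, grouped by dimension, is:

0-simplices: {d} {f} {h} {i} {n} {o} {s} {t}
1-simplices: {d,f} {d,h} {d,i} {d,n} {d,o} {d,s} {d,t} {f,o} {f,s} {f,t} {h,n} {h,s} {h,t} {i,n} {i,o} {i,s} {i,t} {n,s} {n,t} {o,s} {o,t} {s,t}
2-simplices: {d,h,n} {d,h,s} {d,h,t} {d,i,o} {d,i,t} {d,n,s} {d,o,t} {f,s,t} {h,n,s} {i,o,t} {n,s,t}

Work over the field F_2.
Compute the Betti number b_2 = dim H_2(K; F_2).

b_2=2

n_0=8 n_1=22 n_2=11  [Z2]
∂1: piv[df,dh,di,dn,do,ds,dt] rk=7  ker:fo,fs,ft,hn,hs,ht,in,io,is,it,ns,nt,os,ot,st
∂2: piv[dhn,dhs,dht,dio,dit,dns,dot,fst,nst] rk=9  ker:hns,iot
b_2=(11−9)−0=2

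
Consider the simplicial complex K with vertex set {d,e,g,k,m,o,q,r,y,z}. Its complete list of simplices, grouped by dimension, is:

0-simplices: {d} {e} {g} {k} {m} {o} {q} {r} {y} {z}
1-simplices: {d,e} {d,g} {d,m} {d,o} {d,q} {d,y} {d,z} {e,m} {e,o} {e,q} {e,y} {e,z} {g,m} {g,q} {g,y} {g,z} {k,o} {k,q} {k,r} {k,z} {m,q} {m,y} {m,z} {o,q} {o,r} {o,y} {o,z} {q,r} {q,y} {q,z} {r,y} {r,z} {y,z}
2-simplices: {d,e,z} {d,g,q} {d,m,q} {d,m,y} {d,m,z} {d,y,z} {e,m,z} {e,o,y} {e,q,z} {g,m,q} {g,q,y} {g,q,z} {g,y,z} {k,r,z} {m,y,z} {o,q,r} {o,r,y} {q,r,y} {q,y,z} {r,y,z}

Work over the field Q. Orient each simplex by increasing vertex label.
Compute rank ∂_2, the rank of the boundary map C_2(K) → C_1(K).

n_0=10 n_1=33 n_2=20  [Q]
∂1: piv[de,dg,dm,do,dq,dy,dz,ko,kr] rk=9  ker:em,eo,eq,ey,ez,gm,gq,gy,gz,kq,kz,mq,my,mz,oq,or,oy,oz,qr,qy,qz,ry,rz,yz
∂2: piv[dez,dgq,dmq,dmy,dmz,dyz,emz,eoy,eqz,gmq,gqy,gqz,gyz,krz,oqr,ory,qry,ryz] rk=18  ker:myz,qyz
rk∂_2=18

rank∂_2=18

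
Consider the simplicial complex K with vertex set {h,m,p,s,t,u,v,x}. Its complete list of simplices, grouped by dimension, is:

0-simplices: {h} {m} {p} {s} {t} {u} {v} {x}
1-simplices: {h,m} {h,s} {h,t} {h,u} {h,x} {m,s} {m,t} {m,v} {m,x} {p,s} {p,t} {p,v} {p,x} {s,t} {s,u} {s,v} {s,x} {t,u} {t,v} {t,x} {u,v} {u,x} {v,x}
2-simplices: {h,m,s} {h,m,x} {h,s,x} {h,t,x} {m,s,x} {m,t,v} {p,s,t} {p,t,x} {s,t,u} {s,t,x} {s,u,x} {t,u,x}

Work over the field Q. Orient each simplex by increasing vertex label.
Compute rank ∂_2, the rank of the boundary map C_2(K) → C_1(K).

n_0=8 n_1=23 n_2=12  [Q]
∂1: piv[hm,hs,ht,hu,hx,mv,ps] rk=7  ker:ms,mt,mx,pt,pv,px,st,su,sv,sx,tu,tv,tx,uv,ux,vx
∂2: piv[hms,hmx,hsx,htx,mtv,pst,ptx,stu,stx,sux] rk=10  ker:msx,tux
rk∂_2=10

rank∂_2=10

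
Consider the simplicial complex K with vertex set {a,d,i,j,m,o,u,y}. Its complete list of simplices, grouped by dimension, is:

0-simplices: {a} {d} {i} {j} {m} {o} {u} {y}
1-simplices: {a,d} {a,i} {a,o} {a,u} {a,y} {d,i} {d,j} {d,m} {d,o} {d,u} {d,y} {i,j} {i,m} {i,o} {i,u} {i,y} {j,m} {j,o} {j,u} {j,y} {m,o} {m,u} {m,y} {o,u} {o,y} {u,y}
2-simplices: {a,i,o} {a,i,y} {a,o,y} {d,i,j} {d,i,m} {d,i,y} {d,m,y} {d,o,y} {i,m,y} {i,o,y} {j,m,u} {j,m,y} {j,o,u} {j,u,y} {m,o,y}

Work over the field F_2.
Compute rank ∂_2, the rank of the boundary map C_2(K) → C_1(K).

rank∂_2=13

n_0=8 n_1=26 n_2=15  [Z2]
∂1: piv[ad,ai,ao,au,ay,dj,dm] rk=7  ker:di,do,du,dy,ij,im,io,iu,iy,jm,jo,ju,jy,mo,mu,my,ou,oy,uy
∂2: piv[aio,aiy,aoy,dij,dim,diy,dmy,doy,jmu,jmy,jou,juy,moy] rk=13  ker:imy,ioy
rk∂_2=13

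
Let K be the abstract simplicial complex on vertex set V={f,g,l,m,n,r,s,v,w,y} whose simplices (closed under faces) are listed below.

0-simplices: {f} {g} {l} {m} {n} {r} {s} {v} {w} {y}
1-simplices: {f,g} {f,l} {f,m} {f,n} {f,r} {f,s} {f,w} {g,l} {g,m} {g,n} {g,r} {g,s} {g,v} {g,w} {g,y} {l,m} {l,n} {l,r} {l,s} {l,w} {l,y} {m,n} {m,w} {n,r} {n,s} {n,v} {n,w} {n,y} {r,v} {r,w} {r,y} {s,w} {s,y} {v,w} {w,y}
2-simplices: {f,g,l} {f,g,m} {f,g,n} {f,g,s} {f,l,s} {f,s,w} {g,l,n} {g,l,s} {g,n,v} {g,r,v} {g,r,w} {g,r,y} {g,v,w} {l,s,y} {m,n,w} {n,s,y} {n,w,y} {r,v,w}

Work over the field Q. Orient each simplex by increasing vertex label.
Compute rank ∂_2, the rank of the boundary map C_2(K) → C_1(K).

n_0=10 n_1=35 n_2=18  [Q]
∂1: piv[fg,fl,fm,fn,fr,fs,fw,gv,gy] rk=9  ker:gl,gm,gn,gr,gs,gw,lm,ln,lr,ls,lw,ly,mn,mw,nr,ns,nv,nw,ny,rv,rw,ry,sw,sy,vw,wy
∂2: piv[fgl,fgm,fgn,fgs,fls,fsw,gln,gnv,grv,grw,gry,gvw,lsy,mnw,nsy,nwy] rk=16  ker:gls,rvw
rk∂_2=16

rank∂_2=16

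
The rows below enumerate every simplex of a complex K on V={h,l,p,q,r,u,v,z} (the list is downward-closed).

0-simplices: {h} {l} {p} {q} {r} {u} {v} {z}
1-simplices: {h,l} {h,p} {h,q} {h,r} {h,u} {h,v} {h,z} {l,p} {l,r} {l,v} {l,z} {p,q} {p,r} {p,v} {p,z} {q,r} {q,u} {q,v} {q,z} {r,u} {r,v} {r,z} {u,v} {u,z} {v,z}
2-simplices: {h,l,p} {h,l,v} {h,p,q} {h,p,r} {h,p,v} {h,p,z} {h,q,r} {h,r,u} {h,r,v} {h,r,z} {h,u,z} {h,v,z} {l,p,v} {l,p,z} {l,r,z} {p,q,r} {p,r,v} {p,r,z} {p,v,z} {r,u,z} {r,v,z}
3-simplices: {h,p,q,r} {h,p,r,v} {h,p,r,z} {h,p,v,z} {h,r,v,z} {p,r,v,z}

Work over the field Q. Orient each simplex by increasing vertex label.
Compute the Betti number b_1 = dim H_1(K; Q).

n_0=8 n_1=25 n_2=21 n_3=6  [Q]
∂1: piv[hl,hp,hq,hr,hu,hv,hz] rk=7  ker:lp,lr,lv,lz,pq,pr,pv,pz,qr,qu,qv,qz,ru,rv,rz,uv,uz,vz
∂2: piv[hlp,hlv,hpq,hpr,hpv,hpz,hqr,hru,hrv,hrz,huz,hvz,lpz,lrz] rk=14  ker:lpv,pqr,prv,prz,pvz,ruz,rvz
∂3: piv[hpqr,hprv,hprz,hpvz,hrvz] rk=5  ker:prvz
b_1=(25−7)−14=4

b_1=4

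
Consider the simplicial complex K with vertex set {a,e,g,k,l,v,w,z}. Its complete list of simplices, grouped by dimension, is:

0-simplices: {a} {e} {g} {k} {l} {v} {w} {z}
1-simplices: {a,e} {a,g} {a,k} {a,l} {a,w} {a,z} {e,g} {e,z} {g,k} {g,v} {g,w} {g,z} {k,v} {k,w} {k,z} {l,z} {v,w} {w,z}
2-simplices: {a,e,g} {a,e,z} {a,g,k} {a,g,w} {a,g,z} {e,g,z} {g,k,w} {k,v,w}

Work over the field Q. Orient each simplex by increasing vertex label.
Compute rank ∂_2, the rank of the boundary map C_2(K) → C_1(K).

rank∂_2=7

n_0=8 n_1=18 n_2=8  [Q]
∂1: piv[ae,ag,ak,al,aw,az,gv] rk=7  ker:eg,ez,gk,gw,gz,kv,kw,kz,lz,vw,wz
∂2: piv[aeg,aez,agk,agw,agz,gkw,kvw] rk=7  ker:egz
rk∂_2=7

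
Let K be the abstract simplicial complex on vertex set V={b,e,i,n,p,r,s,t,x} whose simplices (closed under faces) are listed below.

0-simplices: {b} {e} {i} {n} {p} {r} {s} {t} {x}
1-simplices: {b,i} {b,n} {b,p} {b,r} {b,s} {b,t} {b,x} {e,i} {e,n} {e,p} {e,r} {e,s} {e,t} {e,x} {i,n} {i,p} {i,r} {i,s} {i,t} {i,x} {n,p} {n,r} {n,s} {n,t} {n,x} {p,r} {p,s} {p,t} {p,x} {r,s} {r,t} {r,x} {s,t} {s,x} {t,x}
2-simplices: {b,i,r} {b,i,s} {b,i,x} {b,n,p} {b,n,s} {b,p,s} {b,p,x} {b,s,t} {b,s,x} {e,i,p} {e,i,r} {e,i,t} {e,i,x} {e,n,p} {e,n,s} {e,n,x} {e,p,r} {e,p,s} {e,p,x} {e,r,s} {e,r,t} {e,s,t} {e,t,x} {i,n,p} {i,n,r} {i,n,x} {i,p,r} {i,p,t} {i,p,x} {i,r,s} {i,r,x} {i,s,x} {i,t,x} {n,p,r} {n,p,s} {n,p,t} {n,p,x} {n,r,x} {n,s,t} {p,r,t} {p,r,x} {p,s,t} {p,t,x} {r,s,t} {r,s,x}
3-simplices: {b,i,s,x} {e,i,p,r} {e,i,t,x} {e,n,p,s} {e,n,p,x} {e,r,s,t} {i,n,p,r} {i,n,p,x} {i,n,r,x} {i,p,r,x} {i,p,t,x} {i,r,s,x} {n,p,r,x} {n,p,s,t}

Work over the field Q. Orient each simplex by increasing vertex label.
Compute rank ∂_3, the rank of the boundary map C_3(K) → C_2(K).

n_0=9 n_1=35 n_2=45 n_3=14  [Q]
∂1: piv[bi,bn,bp,br,bs,bt,bx,ei] rk=8  ker:en,ep,er,es,et,ex,in,ip,ir,is,it,ix,np,nr,ns,nt,nx,pr,ps,pt,px,rs,rt,rx,st,sx,tx
∂2: piv[bir,bis,bix,bnp,bns,bps,bpx,bst,bsx,eip,eir,eit,eix,enp,ens,enx,epr,epx,ers,ert,est,etx,inp,inr,ipt,irx,npt] rk=27  ker:eps,inx,ipr,ipx,irs,isx,itx,npr,nps,npx,nrx,nst,prt,prx,pst,ptx,rst,rsx
∂3: piv[bisx,eipr,eitx,enps,enpx,erst,inpr,inpx,inrx,iprx,iptx,irsx,npst] rk=13  ker:nprx
rk∂_3=13

rank∂_3=13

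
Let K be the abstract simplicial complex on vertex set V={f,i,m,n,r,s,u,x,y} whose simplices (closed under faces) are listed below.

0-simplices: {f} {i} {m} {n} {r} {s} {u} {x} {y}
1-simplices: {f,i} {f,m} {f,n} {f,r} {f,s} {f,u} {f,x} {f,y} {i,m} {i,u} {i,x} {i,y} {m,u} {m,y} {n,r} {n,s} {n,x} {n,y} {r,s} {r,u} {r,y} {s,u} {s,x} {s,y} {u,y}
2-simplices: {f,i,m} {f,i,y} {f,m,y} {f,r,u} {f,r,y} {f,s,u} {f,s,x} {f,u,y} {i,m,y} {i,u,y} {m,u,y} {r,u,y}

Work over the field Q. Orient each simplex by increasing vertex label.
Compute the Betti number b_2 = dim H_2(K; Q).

n_0=9 n_1=25 n_2=12  [Q]
∂1: piv[fi,fm,fn,fr,fs,fu,fx,fy] rk=8  ker:im,iu,ix,iy,mu,my,nr,ns,nx,ny,rs,ru,ry,su,sx,sy,uy
∂2: piv[fim,fiy,fmy,fru,fry,fsu,fsx,fuy,iuy,muy] rk=10  ker:imy,ruy
b_2=(12−10)−0=2

b_2=2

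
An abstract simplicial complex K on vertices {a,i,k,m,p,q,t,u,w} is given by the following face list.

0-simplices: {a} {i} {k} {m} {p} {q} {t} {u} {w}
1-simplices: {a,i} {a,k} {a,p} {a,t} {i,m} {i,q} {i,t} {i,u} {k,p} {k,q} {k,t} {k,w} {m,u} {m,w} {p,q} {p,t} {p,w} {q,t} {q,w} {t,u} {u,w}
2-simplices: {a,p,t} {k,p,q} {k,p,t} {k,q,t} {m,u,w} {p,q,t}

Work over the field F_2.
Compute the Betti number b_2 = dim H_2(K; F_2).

b_2=1

n_0=9 n_1=21 n_2=6  [Z2]
∂1: piv[ai,ak,ap,at,im,iq,iu,kw] rk=8  ker:it,kp,kq,kt,mu,mw,pq,pt,pw,qt,qw,tu,uw
∂2: piv[apt,kpq,kpt,kqt,muw] rk=5  ker:pqt
b_2=(6−5)−0=1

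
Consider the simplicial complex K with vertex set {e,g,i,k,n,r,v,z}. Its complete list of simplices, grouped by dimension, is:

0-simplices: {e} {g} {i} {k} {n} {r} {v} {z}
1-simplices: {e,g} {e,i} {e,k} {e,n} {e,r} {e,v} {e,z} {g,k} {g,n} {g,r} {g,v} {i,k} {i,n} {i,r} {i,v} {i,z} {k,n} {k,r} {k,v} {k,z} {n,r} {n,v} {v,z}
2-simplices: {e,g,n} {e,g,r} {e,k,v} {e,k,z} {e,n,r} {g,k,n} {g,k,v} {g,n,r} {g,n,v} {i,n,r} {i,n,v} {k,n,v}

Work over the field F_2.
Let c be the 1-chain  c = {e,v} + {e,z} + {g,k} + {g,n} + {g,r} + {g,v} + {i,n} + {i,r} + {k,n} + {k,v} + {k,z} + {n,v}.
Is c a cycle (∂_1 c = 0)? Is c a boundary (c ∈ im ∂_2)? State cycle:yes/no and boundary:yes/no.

cycle:yes boundary:yes

n_0=8 n_1=23 n_2=12  [Z2]
∂1: piv[eg,ei,ek,en,er,ev,ez] rk=7  ker:gk,gn,gr,gv,ik,in,ir,iv,iz,kn,kr,kv,kz,nr,nv,vz
∂2: piv[egn,egr,ekv,ekz,enr,gkn,gkv,gnv,inr,inv] rk=10  ker:gnr,knv
∂1c = 0
c vs im∂2: reduces to 0 ⇒ boundary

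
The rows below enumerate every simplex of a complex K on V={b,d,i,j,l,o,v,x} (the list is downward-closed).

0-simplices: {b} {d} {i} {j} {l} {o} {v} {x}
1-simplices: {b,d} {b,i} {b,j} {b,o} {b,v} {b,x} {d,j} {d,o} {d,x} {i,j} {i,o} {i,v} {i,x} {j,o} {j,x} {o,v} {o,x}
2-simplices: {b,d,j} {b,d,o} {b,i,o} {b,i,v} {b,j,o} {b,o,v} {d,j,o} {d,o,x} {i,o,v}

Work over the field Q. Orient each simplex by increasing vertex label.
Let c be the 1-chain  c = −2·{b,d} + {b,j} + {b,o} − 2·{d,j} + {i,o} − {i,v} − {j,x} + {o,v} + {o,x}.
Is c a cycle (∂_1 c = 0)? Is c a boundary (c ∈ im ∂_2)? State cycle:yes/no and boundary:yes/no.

n_0=8 n_1=17 n_2=9  [Q]
∂1: piv[bd,bi,bj,bo,bv,bx] rk=6  ker:dj,do,dx,ij,io,iv,ix,jo,jx,ov,ox
∂2: piv[bdj,bdo,bio,biv,bjo,bov,dox] rk=7  ker:djo,iov
∂1c = 0
c vs im∂2: residual ≠ 0 ⇒ not boundary

cycle:yes boundary:no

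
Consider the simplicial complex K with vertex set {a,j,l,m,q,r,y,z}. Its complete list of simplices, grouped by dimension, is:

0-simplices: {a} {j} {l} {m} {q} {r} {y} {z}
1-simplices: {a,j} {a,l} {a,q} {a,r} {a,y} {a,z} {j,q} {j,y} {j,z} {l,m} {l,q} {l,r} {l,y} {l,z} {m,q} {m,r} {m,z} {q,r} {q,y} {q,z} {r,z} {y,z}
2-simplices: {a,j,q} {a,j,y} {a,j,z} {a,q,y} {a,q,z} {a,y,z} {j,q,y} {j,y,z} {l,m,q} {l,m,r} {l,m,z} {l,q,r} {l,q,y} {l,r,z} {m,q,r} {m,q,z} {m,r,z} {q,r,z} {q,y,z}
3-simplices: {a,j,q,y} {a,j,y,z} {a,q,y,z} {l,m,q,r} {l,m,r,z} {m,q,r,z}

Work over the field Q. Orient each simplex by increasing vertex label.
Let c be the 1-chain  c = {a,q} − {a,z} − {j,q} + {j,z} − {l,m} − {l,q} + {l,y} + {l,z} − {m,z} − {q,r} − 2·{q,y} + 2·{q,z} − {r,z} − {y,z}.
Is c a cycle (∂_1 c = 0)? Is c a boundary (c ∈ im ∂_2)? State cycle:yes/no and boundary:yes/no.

cycle:yes boundary:yes

n_0=8 n_1=22 n_2=19 n_3=6  [Q]
∂1: piv[aj,al,aq,ar,ay,az,lm] rk=7  ker:jq,jy,jz,lq,lr,ly,lz,mq,mr,mz,qr,qy,qz,rz,yz
∂2: piv[ajq,ajy,ajz,aqy,aqz,ayz,lmq,lmr,lmz,lqr,lqy,lrz,mqz] rk=13  ker:jqy,jyz,mqr,mrz,qrz,qyz
∂3: piv[ajqy,ajyz,aqyz,lmqr,lmrz,mqrz] rk=6
∂1c = 0
c vs im∂2: reduces to 0 ⇒ boundary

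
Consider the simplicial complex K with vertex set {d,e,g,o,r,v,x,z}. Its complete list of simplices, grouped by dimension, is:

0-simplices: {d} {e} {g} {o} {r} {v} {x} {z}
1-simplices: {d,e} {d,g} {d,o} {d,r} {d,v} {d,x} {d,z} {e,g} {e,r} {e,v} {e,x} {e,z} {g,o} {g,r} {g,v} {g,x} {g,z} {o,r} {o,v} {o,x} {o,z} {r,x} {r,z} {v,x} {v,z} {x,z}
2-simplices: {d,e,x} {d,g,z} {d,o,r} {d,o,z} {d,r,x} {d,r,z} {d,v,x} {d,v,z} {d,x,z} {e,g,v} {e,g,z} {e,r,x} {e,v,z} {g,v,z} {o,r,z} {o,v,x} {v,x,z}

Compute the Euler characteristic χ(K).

n_0=8 n_1=26 n_2=17
χ=+8−26+17=-1

χ(K)=-1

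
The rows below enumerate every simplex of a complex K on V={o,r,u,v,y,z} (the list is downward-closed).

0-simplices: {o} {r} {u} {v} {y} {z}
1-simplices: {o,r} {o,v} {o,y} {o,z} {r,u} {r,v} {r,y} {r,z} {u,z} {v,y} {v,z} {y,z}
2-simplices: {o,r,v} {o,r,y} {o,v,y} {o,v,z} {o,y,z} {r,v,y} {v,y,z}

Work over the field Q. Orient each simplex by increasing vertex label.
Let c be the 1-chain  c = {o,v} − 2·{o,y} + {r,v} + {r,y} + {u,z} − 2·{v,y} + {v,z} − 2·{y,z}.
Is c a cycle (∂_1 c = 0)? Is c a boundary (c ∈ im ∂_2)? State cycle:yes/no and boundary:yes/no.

cycle:no boundary:no

n_0=6 n_1=12 n_2=7  [Q]
∂1: piv[or,ov,oy,oz,ru] rk=5  ker:rv,ry,rz,uz,vy,vz,yz
∂2: piv[orv,ory,ovy,ovz,oyz] rk=5  ker:rvy,vyz
∂1c = {o} − 2·{r} − {u} + 3·{v} − {y}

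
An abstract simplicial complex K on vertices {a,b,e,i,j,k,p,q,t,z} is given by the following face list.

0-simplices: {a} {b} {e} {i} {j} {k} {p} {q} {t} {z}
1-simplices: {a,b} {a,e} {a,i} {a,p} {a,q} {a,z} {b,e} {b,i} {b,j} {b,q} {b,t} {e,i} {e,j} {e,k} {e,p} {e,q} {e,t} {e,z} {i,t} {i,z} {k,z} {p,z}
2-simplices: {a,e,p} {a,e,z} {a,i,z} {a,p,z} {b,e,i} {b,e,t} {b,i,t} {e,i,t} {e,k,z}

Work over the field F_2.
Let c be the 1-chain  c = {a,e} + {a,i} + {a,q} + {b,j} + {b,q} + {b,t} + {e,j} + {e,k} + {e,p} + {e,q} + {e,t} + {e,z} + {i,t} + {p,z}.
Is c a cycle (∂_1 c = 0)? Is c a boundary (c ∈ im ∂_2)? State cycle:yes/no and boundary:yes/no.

n_0=10 n_1=22 n_2=9  [Z2]
∂1: piv[ab,ae,ai,ap,aq,az,bj,bt,ek] rk=9  ker:be,bi,bq,ei,ej,ep,eq,et,ez,it,iz,kz,pz
∂2: piv[aep,aez,aiz,apz,bei,bet,bit,ekz] rk=8  ker:eit
∂1c = {a} + {b} + {e} + {k} + {q} + {t}

cycle:no boundary:no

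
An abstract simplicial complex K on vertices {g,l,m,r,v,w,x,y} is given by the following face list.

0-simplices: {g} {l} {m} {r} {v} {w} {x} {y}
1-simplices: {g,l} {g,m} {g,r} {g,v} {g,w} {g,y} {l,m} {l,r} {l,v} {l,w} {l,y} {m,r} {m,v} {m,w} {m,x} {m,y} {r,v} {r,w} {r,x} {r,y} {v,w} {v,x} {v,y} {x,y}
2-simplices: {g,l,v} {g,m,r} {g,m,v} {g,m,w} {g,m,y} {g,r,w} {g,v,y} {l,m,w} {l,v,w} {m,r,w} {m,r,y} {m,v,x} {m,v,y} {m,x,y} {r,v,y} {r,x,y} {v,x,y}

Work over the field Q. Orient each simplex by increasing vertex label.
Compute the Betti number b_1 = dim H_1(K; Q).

n_0=8 n_1=24 n_2=17  [Q]
∂1: piv[gl,gm,gr,gv,gw,gy,mx] rk=7  ker:lm,lr,lv,lw,ly,mr,mv,mw,my,rv,rw,rx,ry,vw,vx,vy,xy
∂2: piv[glv,gmr,gmv,gmw,gmy,grw,gvy,lmw,lvw,mry,mvx,mxy,rvy,rxy] rk=14  ker:mrw,mvy,vxy
b_1=(24−7)−14=3

b_1=3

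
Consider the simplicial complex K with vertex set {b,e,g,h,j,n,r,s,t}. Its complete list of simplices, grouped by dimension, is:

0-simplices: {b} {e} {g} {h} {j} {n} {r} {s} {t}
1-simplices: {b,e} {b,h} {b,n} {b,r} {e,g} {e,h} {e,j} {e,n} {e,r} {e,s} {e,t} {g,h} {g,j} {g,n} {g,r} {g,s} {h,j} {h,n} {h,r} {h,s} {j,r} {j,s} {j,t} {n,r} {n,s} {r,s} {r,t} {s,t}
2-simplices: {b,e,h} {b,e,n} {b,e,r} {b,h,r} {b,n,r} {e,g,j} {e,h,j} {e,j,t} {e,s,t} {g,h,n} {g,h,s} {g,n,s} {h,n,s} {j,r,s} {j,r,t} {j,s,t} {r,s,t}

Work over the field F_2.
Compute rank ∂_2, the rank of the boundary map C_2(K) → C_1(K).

n_0=9 n_1=28 n_2=17  [Z2]
∂1: piv[be,bh,bn,br,eg,ej,es,et] rk=8  ker:eh,en,er,gh,gj,gn,gr,gs,hj,hn,hr,hs,jr,js,jt,nr,ns,rs,rt,st
∂2: piv[beh,ben,ber,bhr,bnr,egj,ehj,ejt,est,ghn,ghs,gns,jrs,jrt,jst] rk=15  ker:hns,rst
rk∂_2=15

rank∂_2=15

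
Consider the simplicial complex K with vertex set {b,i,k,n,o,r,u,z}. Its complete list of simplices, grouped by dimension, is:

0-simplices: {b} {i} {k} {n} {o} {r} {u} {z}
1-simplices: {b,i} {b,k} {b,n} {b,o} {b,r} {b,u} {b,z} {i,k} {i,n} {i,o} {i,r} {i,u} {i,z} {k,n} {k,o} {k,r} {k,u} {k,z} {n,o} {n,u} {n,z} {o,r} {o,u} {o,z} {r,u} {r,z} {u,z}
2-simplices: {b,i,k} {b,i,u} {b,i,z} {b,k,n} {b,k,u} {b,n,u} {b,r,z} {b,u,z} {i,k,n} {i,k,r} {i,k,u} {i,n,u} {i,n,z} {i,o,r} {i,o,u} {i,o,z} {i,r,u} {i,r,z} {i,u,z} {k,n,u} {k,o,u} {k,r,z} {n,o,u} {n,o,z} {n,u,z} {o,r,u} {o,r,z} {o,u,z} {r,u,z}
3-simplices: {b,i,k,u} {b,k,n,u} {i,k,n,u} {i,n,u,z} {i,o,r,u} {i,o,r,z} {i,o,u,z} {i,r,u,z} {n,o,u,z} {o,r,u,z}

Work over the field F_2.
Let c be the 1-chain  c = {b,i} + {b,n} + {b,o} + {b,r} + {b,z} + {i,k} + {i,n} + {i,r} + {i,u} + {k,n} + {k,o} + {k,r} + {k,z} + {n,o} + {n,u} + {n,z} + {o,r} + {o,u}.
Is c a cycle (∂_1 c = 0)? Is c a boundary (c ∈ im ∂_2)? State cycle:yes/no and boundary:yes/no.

n_0=8 n_1=27 n_2=29 n_3=10  [Z2]
∂1: piv[bi,bk,bn,bo,br,bu,bz] rk=7  ker:ik,in,io,ir,iu,iz,kn,ko,kr,ku,kz,no,nu,nz,or,ou,oz,ru,rz,uz
∂2: piv[bik,biu,biz,bkn,bku,bnu,brz,buz,ikn,ikr,inz,ior,iou,ioz,iru,irz,kou,krz,nou] rk=19  ker:iku,inu,iuz,knu,noz,nuz,oru,orz,ouz,ruz
∂3: piv[biku,bknu,iknu,inuz,ioru,iorz,iouz,iruz,nouz] rk=9  ker:oruz
∂1c = {b} + {i} + {k} + {o} + {u} + {z}

cycle:no boundary:no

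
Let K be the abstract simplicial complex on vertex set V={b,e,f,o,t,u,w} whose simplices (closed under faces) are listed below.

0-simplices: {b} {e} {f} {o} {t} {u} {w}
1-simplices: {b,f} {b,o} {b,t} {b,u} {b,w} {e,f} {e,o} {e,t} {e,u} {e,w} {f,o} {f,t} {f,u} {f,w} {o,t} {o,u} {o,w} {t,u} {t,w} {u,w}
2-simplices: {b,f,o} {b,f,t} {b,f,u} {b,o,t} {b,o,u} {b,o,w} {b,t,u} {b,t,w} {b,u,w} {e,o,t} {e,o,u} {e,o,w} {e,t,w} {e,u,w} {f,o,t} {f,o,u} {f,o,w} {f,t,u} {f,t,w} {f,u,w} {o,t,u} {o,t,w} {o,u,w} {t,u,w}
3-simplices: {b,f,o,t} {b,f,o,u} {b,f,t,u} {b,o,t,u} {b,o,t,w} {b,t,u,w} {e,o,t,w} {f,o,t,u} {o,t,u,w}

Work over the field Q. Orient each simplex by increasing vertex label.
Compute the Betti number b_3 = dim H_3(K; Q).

b_3=1

n_0=7 n_1=20 n_2=24 n_3=9  [Q]
∂1: piv[bf,bo,bt,bu,bw,ef] rk=6  ker:eo,et,eu,ew,fo,ft,fu,fw,ot,ou,ow,tu,tw,uw
∂2: piv[bfo,bft,bfu,bot,bou,bow,btu,btw,buw,eot,eou,eow,fow] rk=13  ker:etw,euw,fot,fou,ftu,ftw,fuw,otu,otw,ouw,tuw
∂3: piv[bfot,bfou,bftu,botu,botw,btuw,eotw,otuw] rk=8  ker:fotu
b_3=(9−8)−0=1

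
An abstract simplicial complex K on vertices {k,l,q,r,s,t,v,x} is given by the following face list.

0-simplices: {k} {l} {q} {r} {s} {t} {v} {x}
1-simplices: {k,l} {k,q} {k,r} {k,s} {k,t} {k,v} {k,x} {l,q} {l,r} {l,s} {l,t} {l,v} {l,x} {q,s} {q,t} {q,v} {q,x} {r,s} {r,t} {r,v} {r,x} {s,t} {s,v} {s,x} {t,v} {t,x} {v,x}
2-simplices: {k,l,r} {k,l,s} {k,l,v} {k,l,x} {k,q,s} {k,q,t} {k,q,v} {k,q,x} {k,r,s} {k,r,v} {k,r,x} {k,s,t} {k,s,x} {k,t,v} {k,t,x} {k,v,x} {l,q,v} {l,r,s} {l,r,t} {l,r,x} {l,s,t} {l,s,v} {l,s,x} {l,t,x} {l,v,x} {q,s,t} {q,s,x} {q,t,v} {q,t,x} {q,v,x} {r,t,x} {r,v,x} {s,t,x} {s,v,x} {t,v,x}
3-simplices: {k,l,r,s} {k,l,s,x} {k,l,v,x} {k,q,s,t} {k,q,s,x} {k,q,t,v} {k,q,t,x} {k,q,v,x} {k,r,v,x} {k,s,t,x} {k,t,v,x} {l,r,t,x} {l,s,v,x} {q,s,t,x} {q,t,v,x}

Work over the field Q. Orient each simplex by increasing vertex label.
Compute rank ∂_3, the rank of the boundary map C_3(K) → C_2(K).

n_0=8 n_1=27 n_2=35 n_3=15  [Q]
∂1: piv[kl,kq,kr,ks,kt,kv,kx] rk=7  ker:lq,lr,ls,lt,lv,lx,qs,qt,qv,qx,rs,rt,rv,rx,st,sv,sx,tv,tx,vx
∂2: piv[klr,kls,klv,klx,kqs,kqt,kqv,kqx,krs,krv,krx,kst,ksx,ktv,ktx,kvx,lqv,lrt,lst,lsv] rk=20  ker:lrs,lrx,lsx,ltx,lvx,qst,qsx,qtv,qtx,qvx,rtx,rvx,stx,svx,tvx
∂3: piv[klrs,klsx,klvx,kqst,kqsx,kqtv,kqtx,kqvx,krvx,kstx,ktvx,lrtx,lsvx] rk=13  ker:qstx,qtvx
rk∂_3=13

rank∂_3=13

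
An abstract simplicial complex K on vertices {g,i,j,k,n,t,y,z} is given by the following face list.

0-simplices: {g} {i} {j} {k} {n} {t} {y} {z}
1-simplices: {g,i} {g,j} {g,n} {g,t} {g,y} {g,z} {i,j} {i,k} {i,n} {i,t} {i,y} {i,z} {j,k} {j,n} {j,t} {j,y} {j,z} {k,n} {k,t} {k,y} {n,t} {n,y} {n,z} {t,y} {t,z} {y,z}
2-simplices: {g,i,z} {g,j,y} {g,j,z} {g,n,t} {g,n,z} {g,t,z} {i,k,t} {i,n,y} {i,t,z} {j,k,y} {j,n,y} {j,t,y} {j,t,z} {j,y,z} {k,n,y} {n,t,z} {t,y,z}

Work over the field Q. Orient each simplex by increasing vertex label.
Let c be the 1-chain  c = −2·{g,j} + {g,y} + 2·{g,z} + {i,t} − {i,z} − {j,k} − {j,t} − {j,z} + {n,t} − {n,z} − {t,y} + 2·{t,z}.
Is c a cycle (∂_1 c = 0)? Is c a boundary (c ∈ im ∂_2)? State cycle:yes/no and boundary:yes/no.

cycle:no boundary:no

n_0=8 n_1=26 n_2=17  [Q]
∂1: piv[gi,gj,gn,gt,gy,gz,ik] rk=7  ker:ij,in,it,iy,iz,jk,jn,jt,jy,jz,kn,kt,ky,nt,ny,nz,ty,tz,yz
∂2: piv[giz,gjy,gjz,gnt,gnz,gtz,ikt,iny,itz,jky,jny,jty,jtz,jyz,kny] rk=15  ker:ntz,tyz
∂1c = −{g} + {j} − {k} + {z}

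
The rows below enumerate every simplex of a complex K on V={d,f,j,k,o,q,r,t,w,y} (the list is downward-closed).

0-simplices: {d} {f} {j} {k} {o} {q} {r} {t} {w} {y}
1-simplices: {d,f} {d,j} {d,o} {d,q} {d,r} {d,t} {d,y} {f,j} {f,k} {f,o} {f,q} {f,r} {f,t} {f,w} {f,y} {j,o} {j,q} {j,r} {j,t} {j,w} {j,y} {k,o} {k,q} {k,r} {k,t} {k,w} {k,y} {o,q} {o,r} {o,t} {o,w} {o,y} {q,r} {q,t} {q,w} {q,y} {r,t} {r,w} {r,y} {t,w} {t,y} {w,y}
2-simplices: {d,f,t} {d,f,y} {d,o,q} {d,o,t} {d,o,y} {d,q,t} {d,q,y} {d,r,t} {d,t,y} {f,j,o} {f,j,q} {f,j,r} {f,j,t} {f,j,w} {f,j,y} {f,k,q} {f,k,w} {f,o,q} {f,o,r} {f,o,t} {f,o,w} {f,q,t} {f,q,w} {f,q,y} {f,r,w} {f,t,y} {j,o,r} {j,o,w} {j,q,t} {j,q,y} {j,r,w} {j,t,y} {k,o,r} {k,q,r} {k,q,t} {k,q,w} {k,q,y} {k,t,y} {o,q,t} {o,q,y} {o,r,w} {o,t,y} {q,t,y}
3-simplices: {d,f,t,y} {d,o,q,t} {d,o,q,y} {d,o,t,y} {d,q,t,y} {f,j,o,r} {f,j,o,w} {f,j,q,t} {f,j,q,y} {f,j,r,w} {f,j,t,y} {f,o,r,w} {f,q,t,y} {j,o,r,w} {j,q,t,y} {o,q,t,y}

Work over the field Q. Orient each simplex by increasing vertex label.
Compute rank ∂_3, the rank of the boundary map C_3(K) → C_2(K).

n_0=10 n_1=42 n_2=43 n_3=16  [Q]
∂1: piv[df,dj,do,dq,dr,dt,dy,fk,fw] rk=9  ker:fj,fo,fq,fr,ft,fy,jo,jq,jr,jt,jw,jy,ko,kq,kr,kt,kw,ky,oq,or,ot,ow,oy,qr,qt,qw,qy,rt,rw,ry,tw,ty,wy
∂2: piv[dft,dfy,doq,dot,doy,dqt,dqy,drt,dty,fjo,fjq,fjr,fjt,fjw,fjy,fkq,fkw,foq,for,fot,fow,fqw,frw,kor,kqr,kqt,kqy] rk=27  ker:fqt,fqy,fty,jor,jow,jqt,jqy,jrw,jty,kqw,kty,oqt,oqy,orw,oty,qty
∂3: piv[dfty,doqt,doqy,doty,dqty,fjor,fjow,fjqt,fjqy,fjrw,fjty,forw,fqty] rk=13  ker:jorw,jqty,oqty
rk∂_3=13

rank∂_3=13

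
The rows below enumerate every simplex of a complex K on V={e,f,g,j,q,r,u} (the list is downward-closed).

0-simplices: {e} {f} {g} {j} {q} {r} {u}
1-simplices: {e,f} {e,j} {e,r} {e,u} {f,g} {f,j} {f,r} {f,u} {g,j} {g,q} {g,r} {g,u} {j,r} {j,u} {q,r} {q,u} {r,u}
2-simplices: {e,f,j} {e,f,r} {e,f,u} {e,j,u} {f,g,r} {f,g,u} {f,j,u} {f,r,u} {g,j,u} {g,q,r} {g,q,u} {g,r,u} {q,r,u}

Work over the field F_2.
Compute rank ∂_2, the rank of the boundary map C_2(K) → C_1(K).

n_0=7 n_1=17 n_2=13  [Z2]
∂1: piv[ef,ej,er,eu,fg,gq] rk=6  ker:fj,fr,fu,gj,gr,gu,jr,ju,qr,qu,ru
∂2: piv[efj,efr,efu,eju,fgr,fgu,fru,gju,gqr,gqu] rk=10  ker:fju,gru,qru
rk∂_2=10

rank∂_2=10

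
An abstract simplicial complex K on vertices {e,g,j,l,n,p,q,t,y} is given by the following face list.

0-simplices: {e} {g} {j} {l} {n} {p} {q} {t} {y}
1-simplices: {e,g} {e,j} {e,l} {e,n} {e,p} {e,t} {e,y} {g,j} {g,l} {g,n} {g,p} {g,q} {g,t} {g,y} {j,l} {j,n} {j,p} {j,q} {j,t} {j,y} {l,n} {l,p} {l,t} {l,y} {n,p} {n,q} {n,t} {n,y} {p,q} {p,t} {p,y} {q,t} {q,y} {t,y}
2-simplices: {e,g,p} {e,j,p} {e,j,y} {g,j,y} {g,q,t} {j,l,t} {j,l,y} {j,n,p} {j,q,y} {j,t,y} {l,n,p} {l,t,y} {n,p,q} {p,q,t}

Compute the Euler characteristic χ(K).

χ(K)=-11

n_0=9 n_1=34 n_2=14
χ=+9−34+14=-11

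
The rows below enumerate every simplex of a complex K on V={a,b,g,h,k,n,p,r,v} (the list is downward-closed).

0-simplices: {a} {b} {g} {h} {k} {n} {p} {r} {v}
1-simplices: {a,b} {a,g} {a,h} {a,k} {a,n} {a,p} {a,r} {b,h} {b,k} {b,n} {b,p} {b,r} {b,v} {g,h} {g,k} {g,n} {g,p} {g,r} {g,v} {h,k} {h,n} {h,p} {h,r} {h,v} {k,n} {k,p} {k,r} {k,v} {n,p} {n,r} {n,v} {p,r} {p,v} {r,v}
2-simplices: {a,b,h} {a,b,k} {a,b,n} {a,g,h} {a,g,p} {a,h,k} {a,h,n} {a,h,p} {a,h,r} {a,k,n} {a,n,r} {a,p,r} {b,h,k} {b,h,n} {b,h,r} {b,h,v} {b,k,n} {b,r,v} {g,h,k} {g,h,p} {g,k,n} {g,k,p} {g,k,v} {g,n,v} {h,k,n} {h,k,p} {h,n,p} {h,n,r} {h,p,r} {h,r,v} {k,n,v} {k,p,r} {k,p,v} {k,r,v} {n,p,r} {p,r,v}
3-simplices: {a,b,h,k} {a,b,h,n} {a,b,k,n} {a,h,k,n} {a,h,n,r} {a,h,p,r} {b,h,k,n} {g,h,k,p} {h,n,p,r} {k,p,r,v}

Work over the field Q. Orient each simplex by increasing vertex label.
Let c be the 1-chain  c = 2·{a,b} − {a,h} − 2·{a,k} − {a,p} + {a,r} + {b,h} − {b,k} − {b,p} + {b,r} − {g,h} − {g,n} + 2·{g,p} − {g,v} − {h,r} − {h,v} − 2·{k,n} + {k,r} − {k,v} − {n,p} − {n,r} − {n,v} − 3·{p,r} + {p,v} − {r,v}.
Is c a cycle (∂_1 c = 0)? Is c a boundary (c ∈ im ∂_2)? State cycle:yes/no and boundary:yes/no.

n_0=9 n_1=34 n_2=36 n_3=10  [Q]
∂1: piv[ab,ag,ah,ak,an,ap,ar,bv] rk=8  ker:bh,bk,bn,bp,br,gh,gk,gn,gp,gr,gv,hk,hn,hp,hr,hv,kn,kp,kr,kv,np,nr,nv,pr,pv,rv
∂2: piv[abh,abk,abn,agh,agp,ahk,ahn,ahp,ahr,akn,anr,apr,bhr,bhv,brv,ghk,gkn,gkp,gkv,gnv,hnp,kpr,kpv,krv] rk=24  ker:bhk,bhn,bkn,ghp,hkn,hkp,hnr,hpr,hrv,knv,npr,prv
∂3: piv[abhk,abhn,abkn,ahkn,ahnr,ahpr,ghkp,hnpr,kprv] rk=9  ker:bhkn
∂1c = {a} + 2·{b} + {g} + {h} − {k} + {p} − {r} − 4·{v}

cycle:no boundary:no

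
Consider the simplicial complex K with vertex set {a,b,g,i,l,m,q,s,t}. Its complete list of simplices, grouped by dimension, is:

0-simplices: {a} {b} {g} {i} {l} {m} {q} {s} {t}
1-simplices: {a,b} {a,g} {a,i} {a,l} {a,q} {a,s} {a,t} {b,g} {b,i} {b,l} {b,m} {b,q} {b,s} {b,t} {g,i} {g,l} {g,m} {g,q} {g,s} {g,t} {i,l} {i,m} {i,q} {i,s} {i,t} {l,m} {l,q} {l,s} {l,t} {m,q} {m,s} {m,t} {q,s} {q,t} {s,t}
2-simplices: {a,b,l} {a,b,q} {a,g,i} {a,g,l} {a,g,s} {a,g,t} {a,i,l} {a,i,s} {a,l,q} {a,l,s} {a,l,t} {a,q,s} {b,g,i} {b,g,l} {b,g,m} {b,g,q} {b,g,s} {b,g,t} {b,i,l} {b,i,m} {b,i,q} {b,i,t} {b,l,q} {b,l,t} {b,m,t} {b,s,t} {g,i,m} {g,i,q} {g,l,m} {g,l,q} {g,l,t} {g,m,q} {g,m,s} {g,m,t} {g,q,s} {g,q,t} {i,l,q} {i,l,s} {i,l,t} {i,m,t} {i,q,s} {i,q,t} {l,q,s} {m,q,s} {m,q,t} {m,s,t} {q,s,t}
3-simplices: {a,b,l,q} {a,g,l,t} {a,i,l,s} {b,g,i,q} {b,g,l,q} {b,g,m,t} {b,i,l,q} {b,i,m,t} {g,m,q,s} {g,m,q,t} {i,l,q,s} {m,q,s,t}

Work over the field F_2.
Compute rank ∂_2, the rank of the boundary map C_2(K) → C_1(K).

rank∂_2=27

n_0=9 n_1=35 n_2=47 n_3=12  [Z2]
∂1: piv[ab,ag,ai,al,aq,as,at,bm] rk=8  ker:bg,bi,bl,bq,bs,bt,gi,gl,gm,gq,gs,gt,il,im,iq,is,it,lm,lq,ls,lt,mq,ms,mt,qs,qt,st
∂2: piv[abl,abq,agi,agl,ags,agt,ail,ais,alq,als,alt,aqs,bgi,bgl,bgm,bgq,bgs,bgt,bim,biq,bit,bmt,bst,glm,gmq,gms,gqt] rk=27  ker:bil,blq,blt,gim,giq,glq,glt,gmt,gqs,ilq,ils,ilt,imt,iqs,iqt,lqs,mqs,mqt,mst,qst
∂3: piv[ablq,aglt,ails,bgiq,bglq,bgmt,bilq,bimt,gmqs,gmqt,ilqs,mqst] rk=12
rk∂_2=27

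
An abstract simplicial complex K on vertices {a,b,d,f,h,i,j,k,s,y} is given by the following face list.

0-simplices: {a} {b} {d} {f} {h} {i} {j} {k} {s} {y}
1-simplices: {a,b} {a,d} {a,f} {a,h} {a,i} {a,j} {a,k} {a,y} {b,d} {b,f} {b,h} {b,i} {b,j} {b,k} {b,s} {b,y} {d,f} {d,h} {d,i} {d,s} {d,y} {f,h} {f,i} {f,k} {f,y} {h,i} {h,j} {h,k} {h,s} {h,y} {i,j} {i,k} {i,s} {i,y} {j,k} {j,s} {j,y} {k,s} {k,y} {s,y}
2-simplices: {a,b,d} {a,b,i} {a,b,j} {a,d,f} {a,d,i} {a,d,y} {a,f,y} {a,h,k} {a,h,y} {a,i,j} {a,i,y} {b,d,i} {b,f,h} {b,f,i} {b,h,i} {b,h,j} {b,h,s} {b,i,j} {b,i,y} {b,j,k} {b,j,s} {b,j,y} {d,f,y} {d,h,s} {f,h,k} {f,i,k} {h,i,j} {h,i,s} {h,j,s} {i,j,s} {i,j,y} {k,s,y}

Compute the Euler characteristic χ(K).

χ(K)=2

n_0=10 n_1=40 n_2=32
χ=+10−40+32=2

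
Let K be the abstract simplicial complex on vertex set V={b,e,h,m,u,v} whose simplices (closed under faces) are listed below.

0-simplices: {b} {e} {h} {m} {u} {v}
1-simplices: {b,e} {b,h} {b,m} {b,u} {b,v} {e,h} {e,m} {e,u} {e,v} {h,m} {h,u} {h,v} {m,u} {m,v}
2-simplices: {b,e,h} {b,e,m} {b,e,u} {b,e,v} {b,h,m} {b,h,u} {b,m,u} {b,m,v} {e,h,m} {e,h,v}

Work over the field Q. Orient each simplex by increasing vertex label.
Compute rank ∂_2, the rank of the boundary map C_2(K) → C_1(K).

n_0=6 n_1=14 n_2=10  [Q]
∂1: piv[be,bh,bm,bu,bv] rk=5  ker:eh,em,eu,ev,hm,hu,hv,mu,mv
∂2: piv[beh,bem,beu,bev,bhm,bhu,bmu,bmv,ehv] rk=9  ker:ehm
rk∂_2=9

rank∂_2=9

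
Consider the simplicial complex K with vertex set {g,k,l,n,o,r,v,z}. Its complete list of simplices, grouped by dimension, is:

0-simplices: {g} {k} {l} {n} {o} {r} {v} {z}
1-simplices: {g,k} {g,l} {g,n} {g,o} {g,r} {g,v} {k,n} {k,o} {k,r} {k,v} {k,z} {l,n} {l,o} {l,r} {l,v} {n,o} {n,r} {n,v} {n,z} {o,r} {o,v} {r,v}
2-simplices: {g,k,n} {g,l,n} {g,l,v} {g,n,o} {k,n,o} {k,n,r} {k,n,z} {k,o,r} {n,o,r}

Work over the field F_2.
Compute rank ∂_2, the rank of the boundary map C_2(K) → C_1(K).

n_0=8 n_1=22 n_2=9  [Z2]
∂1: piv[gk,gl,gn,go,gr,gv,kz] rk=7  ker:kn,ko,kr,kv,ln,lo,lr,lv,no,nr,nv,nz,or,ov,rv
∂2: piv[gkn,gln,glv,gno,kno,knr,knz,kor] rk=8  ker:nor
rk∂_2=8

rank∂_2=8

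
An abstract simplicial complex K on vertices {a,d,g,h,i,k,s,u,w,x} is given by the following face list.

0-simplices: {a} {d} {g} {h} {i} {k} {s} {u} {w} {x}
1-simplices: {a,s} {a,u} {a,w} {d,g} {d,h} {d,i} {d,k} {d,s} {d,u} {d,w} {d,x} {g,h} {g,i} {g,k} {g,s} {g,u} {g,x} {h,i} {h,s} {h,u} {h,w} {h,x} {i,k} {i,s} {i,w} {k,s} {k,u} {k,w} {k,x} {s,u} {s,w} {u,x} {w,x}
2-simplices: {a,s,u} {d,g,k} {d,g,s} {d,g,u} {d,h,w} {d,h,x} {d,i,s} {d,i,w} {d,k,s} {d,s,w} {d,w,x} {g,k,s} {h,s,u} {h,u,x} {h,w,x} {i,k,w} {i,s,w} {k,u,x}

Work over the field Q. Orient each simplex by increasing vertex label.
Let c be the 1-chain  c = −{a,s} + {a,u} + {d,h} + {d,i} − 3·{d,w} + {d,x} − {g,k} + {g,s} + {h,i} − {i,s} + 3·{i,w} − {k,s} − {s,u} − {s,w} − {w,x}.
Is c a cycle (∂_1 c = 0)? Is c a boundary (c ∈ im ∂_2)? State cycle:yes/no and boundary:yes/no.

cycle:yes boundary:no

n_0=10 n_1=33 n_2=18  [Q]
∂1: piv[as,au,aw,dg,dh,di,dk,ds,dx] rk=9  ker:du,dw,gh,gi,gk,gs,gu,gx,hi,hs,hu,hw,hx,ik,is,iw,ks,ku,kw,kx,su,sw,ux,wx
∂2: piv[asu,dgk,dgs,dgu,dhw,dhx,dis,diw,dks,dsw,dwx,hsu,hux,ikw,kux] rk=15  ker:gks,hwx,isw
∂1c = 0
c vs im∂2: residual ≠ 0 ⇒ not boundary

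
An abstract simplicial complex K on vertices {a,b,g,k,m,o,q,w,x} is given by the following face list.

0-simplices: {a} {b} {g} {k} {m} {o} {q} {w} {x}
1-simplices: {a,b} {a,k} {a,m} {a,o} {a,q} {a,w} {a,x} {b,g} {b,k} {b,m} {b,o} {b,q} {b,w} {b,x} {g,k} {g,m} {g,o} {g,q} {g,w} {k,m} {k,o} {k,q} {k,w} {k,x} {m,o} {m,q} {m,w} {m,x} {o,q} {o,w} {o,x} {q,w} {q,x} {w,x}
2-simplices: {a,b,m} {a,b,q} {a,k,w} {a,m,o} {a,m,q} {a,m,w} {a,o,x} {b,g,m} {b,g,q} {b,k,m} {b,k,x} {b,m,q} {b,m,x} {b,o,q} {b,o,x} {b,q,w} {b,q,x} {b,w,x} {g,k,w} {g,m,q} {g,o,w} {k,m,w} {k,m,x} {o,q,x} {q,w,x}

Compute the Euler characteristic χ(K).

χ(K)=0

n_0=9 n_1=34 n_2=25
χ=+9−34+25=0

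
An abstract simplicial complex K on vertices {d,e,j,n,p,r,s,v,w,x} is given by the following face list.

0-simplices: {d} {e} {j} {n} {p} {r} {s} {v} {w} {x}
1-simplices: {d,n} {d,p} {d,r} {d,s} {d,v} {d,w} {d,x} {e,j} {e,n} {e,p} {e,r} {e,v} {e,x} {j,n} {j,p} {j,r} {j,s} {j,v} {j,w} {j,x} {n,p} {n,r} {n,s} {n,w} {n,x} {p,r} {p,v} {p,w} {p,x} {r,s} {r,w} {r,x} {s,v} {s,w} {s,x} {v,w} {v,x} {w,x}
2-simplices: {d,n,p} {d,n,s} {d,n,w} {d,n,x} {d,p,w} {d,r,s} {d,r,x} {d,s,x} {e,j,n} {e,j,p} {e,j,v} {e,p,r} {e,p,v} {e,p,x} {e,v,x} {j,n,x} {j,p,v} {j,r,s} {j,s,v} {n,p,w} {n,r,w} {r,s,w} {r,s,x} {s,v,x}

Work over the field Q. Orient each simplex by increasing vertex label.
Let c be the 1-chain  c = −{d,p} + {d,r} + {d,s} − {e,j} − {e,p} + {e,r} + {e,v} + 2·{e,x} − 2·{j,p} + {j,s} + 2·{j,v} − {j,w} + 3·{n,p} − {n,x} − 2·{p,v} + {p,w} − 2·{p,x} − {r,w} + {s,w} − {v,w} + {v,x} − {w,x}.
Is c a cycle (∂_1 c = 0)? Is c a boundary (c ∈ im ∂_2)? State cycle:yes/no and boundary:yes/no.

n_0=10 n_1=38 n_2=24  [Q]
∂1: piv[dn,dp,dr,ds,dv,dw,dx,ej,en] rk=9  ker:ep,er,ev,ex,jn,jp,jr,js,jv,jw,jx,np,nr,ns,nw,nx,pr,pv,pw,px,rs,rw,rx,sv,sw,sx,vw,vx,wx
∂2: piv[dnp,dns,dnw,dnx,dpw,drs,drx,dsx,ejn,ejp,ejv,epr,epv,epx,evx,jnx,jrs,jsv,nrw,rsw,svx] rk=21  ker:jpv,npw,rsx
∂1c = −{d} − 2·{e} − {j} − 2·{n} + 2·{p} + 3·{r} + {s} + {v} − {x}

cycle:no boundary:no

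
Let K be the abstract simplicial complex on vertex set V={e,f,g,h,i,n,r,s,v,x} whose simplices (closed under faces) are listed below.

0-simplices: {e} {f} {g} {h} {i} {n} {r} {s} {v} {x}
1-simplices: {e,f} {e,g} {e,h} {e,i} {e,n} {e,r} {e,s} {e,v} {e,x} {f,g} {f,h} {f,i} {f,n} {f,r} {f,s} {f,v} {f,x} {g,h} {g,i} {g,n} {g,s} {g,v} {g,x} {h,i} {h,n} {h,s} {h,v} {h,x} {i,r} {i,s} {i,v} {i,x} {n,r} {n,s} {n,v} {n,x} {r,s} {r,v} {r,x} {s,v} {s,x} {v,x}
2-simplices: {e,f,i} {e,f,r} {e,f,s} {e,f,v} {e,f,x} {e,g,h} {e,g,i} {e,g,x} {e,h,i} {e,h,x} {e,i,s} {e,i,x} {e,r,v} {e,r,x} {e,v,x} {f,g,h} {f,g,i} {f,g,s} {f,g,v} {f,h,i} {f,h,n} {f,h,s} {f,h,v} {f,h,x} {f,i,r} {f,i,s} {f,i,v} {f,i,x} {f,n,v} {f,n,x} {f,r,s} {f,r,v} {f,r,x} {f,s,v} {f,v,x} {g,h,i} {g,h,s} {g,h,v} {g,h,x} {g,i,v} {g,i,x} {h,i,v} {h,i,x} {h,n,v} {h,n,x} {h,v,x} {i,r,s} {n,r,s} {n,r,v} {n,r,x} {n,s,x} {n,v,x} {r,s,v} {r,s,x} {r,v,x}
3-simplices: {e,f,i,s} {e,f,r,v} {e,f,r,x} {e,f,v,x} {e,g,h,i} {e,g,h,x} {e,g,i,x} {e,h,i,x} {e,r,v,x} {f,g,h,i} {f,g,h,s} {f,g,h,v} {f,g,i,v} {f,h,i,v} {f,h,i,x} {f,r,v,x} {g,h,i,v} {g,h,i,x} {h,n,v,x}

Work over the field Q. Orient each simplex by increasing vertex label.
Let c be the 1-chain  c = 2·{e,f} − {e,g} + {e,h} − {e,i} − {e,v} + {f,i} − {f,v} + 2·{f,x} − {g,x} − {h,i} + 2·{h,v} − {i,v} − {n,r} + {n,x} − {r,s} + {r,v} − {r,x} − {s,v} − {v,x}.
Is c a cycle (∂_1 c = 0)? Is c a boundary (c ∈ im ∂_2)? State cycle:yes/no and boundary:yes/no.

cycle:yes boundary:yes

n_0=10 n_1=42 n_2=55 n_3=19  [Q]
∂1: piv[ef,eg,eh,ei,en,er,es,ev,ex] rk=9  ker:fg,fh,fi,fn,fr,fs,fv,fx,gh,gi,gn,gs,gv,gx,hi,hn,hs,hv,hx,ir,is,iv,ix,nr,ns,nv,nx,rs,rv,rx,sv,sx,vx
∂2: piv[efi,efr,efs,efv,efx,egh,egi,egx,ehi,ehx,eis,eix,erv,erx,evx,fgh,fgi,fgs,fgv,fhn,fhs,fhv,fir,fiv,fnv,fnx,frs,fsv,nrs,nrv,nsx] rk=31  ker:fhi,fhx,fis,fix,frv,frx,fvx,ghi,ghs,ghv,ghx,giv,gix,hiv,hix,hnv,hnx,hvx,irs,nrx,nvx,rsv,rsx,rvx
∂3: piv[efis,efrv,efrx,efvx,eghi,eghx,egix,ehix,ervx,fghi,fghs,fghv,fgiv,fhiv,fhix,hnvx] rk=16  ker:frvx,ghiv,ghix
∂1c = 0
c vs im∂2: reduces to 0 ⇒ boundary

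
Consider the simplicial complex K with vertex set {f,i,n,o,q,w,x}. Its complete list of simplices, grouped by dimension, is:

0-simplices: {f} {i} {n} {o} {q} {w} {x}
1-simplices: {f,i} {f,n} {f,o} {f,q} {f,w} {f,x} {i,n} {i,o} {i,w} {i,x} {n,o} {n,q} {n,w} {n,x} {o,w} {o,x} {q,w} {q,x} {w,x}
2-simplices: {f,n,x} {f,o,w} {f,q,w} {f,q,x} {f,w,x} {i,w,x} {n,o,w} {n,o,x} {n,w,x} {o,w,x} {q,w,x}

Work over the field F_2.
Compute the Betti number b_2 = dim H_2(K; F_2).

n_0=7 n_1=19 n_2=11  [Z2]
∂1: piv[fi,fn,fo,fq,fw,fx] rk=6  ker:in,io,iw,ix,no,nq,nw,nx,ow,ox,qw,qx,wx
∂2: piv[fnx,fow,fqw,fqx,fwx,iwx,now,nox,nwx] rk=9  ker:owx,qwx
b_2=(11−9)−0=2

b_2=2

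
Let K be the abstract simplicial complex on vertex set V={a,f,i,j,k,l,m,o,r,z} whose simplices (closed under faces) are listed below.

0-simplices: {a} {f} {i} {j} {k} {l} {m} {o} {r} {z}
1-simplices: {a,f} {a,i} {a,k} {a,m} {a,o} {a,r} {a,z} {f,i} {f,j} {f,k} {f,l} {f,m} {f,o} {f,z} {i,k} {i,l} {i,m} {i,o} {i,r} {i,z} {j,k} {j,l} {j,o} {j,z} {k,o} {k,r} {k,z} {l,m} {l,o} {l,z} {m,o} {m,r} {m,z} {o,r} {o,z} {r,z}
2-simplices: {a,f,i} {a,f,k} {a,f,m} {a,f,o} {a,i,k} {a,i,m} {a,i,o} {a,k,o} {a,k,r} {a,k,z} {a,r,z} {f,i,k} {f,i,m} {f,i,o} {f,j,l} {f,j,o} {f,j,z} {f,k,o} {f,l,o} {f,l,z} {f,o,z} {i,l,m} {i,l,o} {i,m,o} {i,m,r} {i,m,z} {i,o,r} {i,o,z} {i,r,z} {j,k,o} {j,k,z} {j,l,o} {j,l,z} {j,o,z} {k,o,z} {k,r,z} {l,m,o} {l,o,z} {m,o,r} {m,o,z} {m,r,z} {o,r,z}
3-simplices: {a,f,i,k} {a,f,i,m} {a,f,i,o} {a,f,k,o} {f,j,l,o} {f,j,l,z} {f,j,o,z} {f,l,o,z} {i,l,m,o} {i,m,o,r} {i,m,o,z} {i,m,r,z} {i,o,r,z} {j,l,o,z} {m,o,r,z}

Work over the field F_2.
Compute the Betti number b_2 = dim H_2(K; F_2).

b_2=2

n_0=10 n_1=36 n_2=42 n_3=15  [Z2]
∂1: piv[af,ai,ak,am,ao,ar,az,fj,fl] rk=9  ker:fi,fk,fm,fo,fz,ik,il,im,io,ir,iz,jk,jl,jo,jz,ko,kr,kz,lm,lo,lz,mo,mr,mz,or,oz,rz
∂2: piv[afi,afk,afm,afo,aik,aim,aio,ako,akr,akz,arz,fjl,fjo,fjz,flo,flz,foz,ilm,ilo,imo,imr,imz,ior,ioz,irz,jko,jkz] rk=27  ker:fik,fim,fio,fko,jlo,jlz,joz,koz,krz,lmo,loz,mor,moz,mrz,orz
∂3: piv[afik,afim,afio,afko,fjlo,fjlz,fjoz,floz,ilmo,imor,imoz,imrz,iorz] rk=13  ker:jloz,morz
b_2=(42−27)−13=2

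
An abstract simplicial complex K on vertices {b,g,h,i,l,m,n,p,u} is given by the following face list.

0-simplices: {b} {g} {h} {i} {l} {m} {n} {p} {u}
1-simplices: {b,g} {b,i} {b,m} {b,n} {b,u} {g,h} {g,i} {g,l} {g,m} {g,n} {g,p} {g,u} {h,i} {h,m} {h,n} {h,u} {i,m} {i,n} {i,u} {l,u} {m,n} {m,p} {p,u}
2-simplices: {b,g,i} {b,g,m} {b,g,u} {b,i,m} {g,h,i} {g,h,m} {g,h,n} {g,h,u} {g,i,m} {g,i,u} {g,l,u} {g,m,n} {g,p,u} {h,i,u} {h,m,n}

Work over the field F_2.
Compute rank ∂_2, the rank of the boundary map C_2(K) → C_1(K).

n_0=9 n_1=23 n_2=15  [Z2]
∂1: piv[bg,bi,bm,bn,bu,gh,gl,gp] rk=8  ker:gi,gm,gn,gu,hi,hm,hn,hu,im,in,iu,lu,mn,mp,pu
∂2: piv[bgi,bgm,bgu,bim,ghi,ghm,ghn,ghu,giu,glu,gmn,gpu] rk=12  ker:gim,hiu,hmn
rk∂_2=12

rank∂_2=12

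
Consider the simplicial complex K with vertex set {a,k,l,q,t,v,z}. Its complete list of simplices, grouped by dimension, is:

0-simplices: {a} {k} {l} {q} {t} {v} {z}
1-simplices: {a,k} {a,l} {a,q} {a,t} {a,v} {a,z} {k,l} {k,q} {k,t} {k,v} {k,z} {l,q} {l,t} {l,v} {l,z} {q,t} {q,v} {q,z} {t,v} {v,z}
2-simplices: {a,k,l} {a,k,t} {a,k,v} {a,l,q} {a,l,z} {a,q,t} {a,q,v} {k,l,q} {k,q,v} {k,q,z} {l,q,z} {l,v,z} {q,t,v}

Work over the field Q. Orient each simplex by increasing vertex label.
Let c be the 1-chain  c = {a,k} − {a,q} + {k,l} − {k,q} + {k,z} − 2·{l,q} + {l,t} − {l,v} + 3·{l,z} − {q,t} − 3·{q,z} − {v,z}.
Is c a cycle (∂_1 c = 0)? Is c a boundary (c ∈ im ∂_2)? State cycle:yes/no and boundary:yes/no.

n_0=7 n_1=20 n_2=13  [Q]
∂1: piv[ak,al,aq,at,av,az] rk=6  ker:kl,kq,kt,kv,kz,lq,lt,lv,lz,qt,qv,qz,tv,vz
∂2: piv[akl,akt,akv,alq,alz,aqt,aqv,klq,kqz,lqz,lvz,qtv] rk=12  ker:kqv
∂1c = 0
c vs im∂2: residual ≠ 0 ⇒ not boundary

cycle:yes boundary:no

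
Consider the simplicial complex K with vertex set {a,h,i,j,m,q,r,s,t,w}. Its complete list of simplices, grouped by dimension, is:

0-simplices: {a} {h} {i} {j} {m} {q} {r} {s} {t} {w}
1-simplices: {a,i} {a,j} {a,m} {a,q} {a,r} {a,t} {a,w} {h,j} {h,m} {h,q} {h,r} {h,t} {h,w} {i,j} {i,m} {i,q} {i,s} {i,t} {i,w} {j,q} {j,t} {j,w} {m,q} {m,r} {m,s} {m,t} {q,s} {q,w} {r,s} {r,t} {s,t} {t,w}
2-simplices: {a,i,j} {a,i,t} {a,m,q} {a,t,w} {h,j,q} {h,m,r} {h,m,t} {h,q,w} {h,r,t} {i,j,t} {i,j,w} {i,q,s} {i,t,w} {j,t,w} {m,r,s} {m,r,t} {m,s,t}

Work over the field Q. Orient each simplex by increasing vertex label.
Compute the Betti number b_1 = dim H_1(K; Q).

n_0=10 n_1=32 n_2=17  [Q]
∂1: piv[ai,aj,am,aq,ar,at,aw,hj,is] rk=9  ker:hm,hq,hr,ht,hw,ij,im,iq,it,iw,jq,jt,jw,mq,mr,ms,mt,qs,qw,rs,rt,st,tw
∂2: piv[aij,ait,amq,atw,hjq,hmr,hmt,hqw,hrt,ijt,ijw,iqs,itw,mrs,mst] rk=15  ker:jtw,mrt
b_1=(32−9)−15=8

b_1=8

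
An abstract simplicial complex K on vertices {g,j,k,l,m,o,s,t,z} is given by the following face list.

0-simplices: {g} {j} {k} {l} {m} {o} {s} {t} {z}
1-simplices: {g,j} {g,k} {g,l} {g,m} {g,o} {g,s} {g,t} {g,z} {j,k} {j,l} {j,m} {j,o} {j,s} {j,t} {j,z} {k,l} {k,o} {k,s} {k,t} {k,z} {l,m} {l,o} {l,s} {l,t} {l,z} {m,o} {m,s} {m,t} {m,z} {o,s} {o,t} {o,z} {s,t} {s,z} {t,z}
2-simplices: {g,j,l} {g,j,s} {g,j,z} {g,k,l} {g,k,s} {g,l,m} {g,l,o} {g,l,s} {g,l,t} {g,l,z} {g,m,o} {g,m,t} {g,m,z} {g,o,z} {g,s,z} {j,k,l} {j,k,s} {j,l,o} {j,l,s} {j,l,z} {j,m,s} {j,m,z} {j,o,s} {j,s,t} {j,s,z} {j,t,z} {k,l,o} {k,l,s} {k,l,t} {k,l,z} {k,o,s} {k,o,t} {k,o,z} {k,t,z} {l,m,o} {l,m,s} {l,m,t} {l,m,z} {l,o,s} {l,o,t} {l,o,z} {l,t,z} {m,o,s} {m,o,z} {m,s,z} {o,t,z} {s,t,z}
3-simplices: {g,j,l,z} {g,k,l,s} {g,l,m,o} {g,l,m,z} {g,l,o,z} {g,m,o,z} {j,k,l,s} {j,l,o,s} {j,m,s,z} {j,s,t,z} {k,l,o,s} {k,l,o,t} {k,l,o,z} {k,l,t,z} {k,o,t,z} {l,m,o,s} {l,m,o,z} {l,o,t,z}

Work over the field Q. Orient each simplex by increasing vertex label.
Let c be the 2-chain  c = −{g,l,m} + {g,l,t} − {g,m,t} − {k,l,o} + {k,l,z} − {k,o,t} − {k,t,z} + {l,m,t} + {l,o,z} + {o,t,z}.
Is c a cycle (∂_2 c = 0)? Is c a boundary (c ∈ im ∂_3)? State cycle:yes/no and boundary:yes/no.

n_0=9 n_1=35 n_2=47 n_3=18  [Q]
∂1: piv[gj,gk,gl,gm,go,gs,gt,gz] rk=8  ker:jk,jl,jm,jo,js,jt,jz,kl,ko,ks,kt,kz,lm,lo,ls,lt,lz,mo,ms,mt,mz,os,ot,oz,st,sz,tz
∂2: piv[gjl,gjs,gjz,gkl,gks,glm,glo,gls,glt,glz,gmo,gmt,gmz,goz,gsz,jkl,jlo,jms,jmz,jos,jst,jtz,klo,klt,klz,kot,ktz] rk=27  ker:jks,jls,jlz,jsz,kls,kos,koz,lmo,lms,lmt,lmz,los,lot,loz,ltz,mos,moz,msz,otz,stz
∂3: piv[gjlz,gkls,glmo,glmz,gloz,gmoz,jkls,jlos,jmsz,jstz,klos,klot,kloz,kltz,kotz,lmos] rk=16  ker:lmoz,lotz
∂2c = 0
c vs im∂3: residual ≠ 0 ⇒ not boundary

cycle:yes boundary:no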